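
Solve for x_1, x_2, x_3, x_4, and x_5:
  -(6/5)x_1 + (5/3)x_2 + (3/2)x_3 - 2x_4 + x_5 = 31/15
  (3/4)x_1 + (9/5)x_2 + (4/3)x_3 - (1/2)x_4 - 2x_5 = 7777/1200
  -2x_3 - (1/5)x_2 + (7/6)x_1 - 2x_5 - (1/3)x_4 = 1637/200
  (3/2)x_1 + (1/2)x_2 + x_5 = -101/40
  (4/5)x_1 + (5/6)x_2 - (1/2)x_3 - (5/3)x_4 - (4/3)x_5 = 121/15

Row-reduce the augmented matrix:
R1 ← R1 / (-6/5).
R2 ← R2 − 3/4·R1.
R3 ← R3 − 7/6·R1.
R4 ← R4 − 3/2·R1.
R5 ← R5 − 4/5·R1.
R2 ← R2 / (341/120).
R1 ← R1 + 25/18·R2.
R3 ← R3 − 767/540·R2.
R4 ← R4 − 31/12·R2.
R5 ← R5 − 35/18·R2.
R3 ← R3 / (-30875/18414).
R1 ← R1 + 430/3069·R3.
R2 ← R2 − 545/682·R3.
R4 ← R4 + 25/132·R3.
R5 ← R5 + 12937/12276·R3.
R4 ← R4 / (-927/1235).
R1 ← R1 − 5734/6175·R4.
R2 ← R2 + 7932/6175·R4.
R3 ← R3 − 25836/30875·R4.
R5 ← R5 + 85279/92625·R4.
R5 ← R5 / (-267814/69525).
R1 ← R1 − 13444/4635·R5.
R2 ← R2 + 10354/1545·R5.
R3 ← R3 − 32042/7725·R5.
R4 ← R4 + 4370/927·R5.
Reading off the reduced rows gives x_1 = -3/4, x_2 = 11/5, x_3 = -2, x_4 = -3/2, x_5 = -5/2.

x_1 = -3/4, x_2 = 11/5, x_3 = -2, x_4 = -3/2, x_5 = -5/2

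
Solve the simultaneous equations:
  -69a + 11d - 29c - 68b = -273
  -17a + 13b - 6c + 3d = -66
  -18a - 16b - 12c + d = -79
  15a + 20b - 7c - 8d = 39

no solution

Row-reduce:
R1 ← R1 / (-69).
R2 ← R2 + 17·R1.
R3 ← R3 + 18·R1.
R4 ← R4 − 15·R1.
R2 ← R2 / (2053/69).
R1 ← R1 − 68/69·R2.
R3 ← R3 − 40/23·R2.
R4 ← R4 − 120/23·R2.
R3 ← R3 / (-9242/2053).
R1 ← R1 − 785/2053·R3.
R2 ← R2 − 79/2053·R3.
R4 ← R4 + 27726/2053·R3.
Row 4 reduces to 0 = 3, a contradiction. The system is inconsistent.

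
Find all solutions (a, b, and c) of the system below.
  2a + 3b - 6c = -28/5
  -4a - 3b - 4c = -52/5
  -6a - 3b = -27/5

a = 1/2, b = 4/5, c = 3/2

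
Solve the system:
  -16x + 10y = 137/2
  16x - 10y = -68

no solution

Row-reduce:
R1 ← R1 / (-16).
R2 ← R2 − 16·R1.
Row 2 reduces to 0 = 1/2, a contradiction. The system is inconsistent.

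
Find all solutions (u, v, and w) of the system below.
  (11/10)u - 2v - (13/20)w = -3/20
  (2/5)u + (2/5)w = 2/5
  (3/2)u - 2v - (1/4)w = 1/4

Row-reduce:
R1 ← R1 / (11/10).
R2 ← R2 − 2/5·R1.
R3 ← R3 − 3/2·R1.
R2 ← R2 / (8/11).
R1 ← R1 + 20/11·R2.
R3 ← R3 − 8/11·R2.
Rank is 2 with 3 unknowns, leaving w free.

infinitely many solutions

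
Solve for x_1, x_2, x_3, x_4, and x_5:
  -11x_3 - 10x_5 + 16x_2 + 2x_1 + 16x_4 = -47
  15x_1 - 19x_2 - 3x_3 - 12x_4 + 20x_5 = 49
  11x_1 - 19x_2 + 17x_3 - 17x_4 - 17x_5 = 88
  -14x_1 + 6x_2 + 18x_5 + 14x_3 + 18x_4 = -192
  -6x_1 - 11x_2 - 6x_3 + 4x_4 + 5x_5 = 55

Row-reduce the augmented matrix:
R1 ← R1 / (2).
R2 ← R2 − 15·R1.
R3 ← R3 − 11·R1.
R4 ← R4 + 14·R1.
R5 ← R5 + 6·R1.
R2 ← R2 / (-139).
R1 ← R1 − 8·R2.
R3 ← R3 + 107·R2.
R4 ← R4 − 118·R2.
R5 ← R5 − 37·R2.
R3 ← R3 / (2266/139).
R1 ← R1 + 257/278·R3.
R2 ← R2 + 159/278·R3.
R4 ← R4 − 624/139·R3.
R5 ← R5 + 4959/278·R3.
R4 ← R4 / (21386/1133).
R1 ← R1 − 955/4532·R4.
R2 ← R2 − 3765/4532·R4.
R3 ← R3 + 471/2266·R4.
R5 ← R5 − 59621/4532·R4.
R5 ← R5 / (-40797/629).
R1 ← R1 + 1228/629·R5.
R2 ← R2 + 2266/629·R5.
R3 ← R3 + 1090/629·R5.
R4 ← R4 − 1277/629·R5.
Reading off the reduced rows gives x_1 = -2, x_2 = -4, x_3 = -5, x_4 = -4, x_5 = -3.

x_1 = -2, x_2 = -4, x_3 = -5, x_4 = -4, x_5 = -3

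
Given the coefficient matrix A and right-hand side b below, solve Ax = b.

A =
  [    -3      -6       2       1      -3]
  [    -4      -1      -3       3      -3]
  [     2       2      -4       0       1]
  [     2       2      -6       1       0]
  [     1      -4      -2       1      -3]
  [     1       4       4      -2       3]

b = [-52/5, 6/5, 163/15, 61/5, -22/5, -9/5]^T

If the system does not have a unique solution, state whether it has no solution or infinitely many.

x_1 = -8/5, x_2 = 1/5, x_3 = -3, x_4 = -3, x_5 = 5/3

Row-reduce the augmented matrix:
R1 ← R1 / (-3).
R2 ← R2 + 4·R1.
R3 ← R3 − 2·R1.
R4 ← R4 − 2·R1.
R5 ← R5 − 1·R1.
R6 ← R6 − 1·R1.
R2 ← R2 / (7).
R1 ← R1 − 2·R2.
R3 ← R3 + 2·R2.
R4 ← R4 + 2·R2.
R5 ← R5 + 6·R2.
R6 ← R6 − 2·R2.
R3 ← R3 / (-30/7).
R1 ← R1 − 20/21·R3.
R2 ← R2 + 17/21·R3.
R4 ← R4 + 44/7·R3.
R5 ← R5 + 130/21·R3.
R6 ← R6 − 44/7·R3.
R4 ← R4 / (7/15).
R1 ← R1 + 5/9·R4.
R2 ← R2 − 1/45·R4.
R3 ← R3 + 4/15·R4.
R5 ← R5 − 10/9·R4.
R6 ← R6 + 7/15·R4.
R5 ← R5 / (-11/21).
R1 ← R1 + 5/21·R5.
R2 ← R2 − 13/42·R5.
R3 ← R3 + 3/14·R5.
R4 ← R4 + 10/7·R5.
R6 reduces to 0 = 0, so the extra equation is consistent.
Reading off the reduced rows gives x_1 = -8/5, x_2 = 1/5, x_3 = -3, x_4 = -3, x_5 = 5/3.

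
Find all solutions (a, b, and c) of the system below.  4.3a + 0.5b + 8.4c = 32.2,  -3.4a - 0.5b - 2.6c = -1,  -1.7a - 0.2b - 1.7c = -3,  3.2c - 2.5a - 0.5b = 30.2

a = -4, b = -2, c = 6

Row-reduce the augmented matrix:
R1 ← R1 / (43/10).
R2 ← R2 + 17/5·R1.
R3 ← R3 + 17/10·R1.
R4 ← R4 + 5/2·R1.
R2 ← R2 / (-9/86).
R1 ← R1 − 5/43·R2.
R3 ← R3 + 1/430·R2.
R4 ← R4 + 9/43·R2.
R3 ← R3 / (689/450).
R1 ← R1 − 58/9·R3.
R2 ← R2 + 1738/45·R3.
R4 reduces to 0 = 0, so the extra equation is consistent.
Reading off the reduced rows gives a = -4, b = -2, c = 6.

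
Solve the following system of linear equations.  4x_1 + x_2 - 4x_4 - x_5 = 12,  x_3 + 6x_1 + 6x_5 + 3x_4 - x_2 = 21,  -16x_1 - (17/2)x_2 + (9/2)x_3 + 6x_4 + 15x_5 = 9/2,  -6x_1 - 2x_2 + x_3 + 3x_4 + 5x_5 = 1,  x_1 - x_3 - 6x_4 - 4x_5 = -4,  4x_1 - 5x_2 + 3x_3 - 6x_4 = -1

no solution

Row-reduce:
R1 ← R1 / (4).
R2 ← R2 − 6·R1.
R3 ← R3 + 16·R1.
R4 ← R4 + 6·R1.
R5 ← R5 − 1·R1.
R6 ← R6 − 4·R1.
R2 ← R2 / (-5/2).
R1 ← R1 − 1/4·R2.
R3 ← R3 + 9/2·R2.
R4 ← R4 + 1/2·R2.
R5 ← R5 + 1/4·R2.
R6 ← R6 + 6·R2.
R3 ← R3 / (27/10).
R1 ← R1 − 1/10·R3.
R2 ← R2 + 2/5·R3.
R4 ← R4 − 4/5·R3.
R5 ← R5 + 11/10·R3.
R6 ← R6 − 3/5·R3.
R4 ← R4 / (80/27).
R1 ← R1 − 47/54·R4.
R2 ← R2 + 202/27·R4.
R3 ← R3 + 262/27·R4.
R5 ← R5 + 895/54·R4.
R6 ← R6 + 160/9·R4.
R5 ← R5 / (157/16).
R1 ← R1 + 17/80·R5.
R2 ← R2 − 71/20·R5.
R3 ← R3 − 161/20·R5.
R4 ← R4 − 37/40·R5.
Row 6 reduces to 0 = -4, a contradiction. The system is inconsistent.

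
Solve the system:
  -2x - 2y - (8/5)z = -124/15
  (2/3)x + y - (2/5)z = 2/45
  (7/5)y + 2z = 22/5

x = 8/3, y = -2/3, z = 8/3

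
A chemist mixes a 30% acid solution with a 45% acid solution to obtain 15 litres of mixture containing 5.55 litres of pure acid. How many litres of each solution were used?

Let a = litres of solution A, b = litres of solution B.
  a + b = 15
  (3/10)a + (9/20)b = 111/20
Row-reduce the augmented matrix:
R2 ← R2 − 3/10·R1.
R2 ← R2 / (3/20).
R1 ← R1 − 1·R2.
Reading off the reduced rows gives a = 8, b = 7.

litres of solution A: 8, litres of solution B: 7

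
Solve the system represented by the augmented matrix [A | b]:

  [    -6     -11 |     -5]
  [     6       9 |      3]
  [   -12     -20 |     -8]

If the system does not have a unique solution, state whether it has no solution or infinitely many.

x_1 = -1, x_2 = 1

Row-reduce the augmented matrix:
R1 ← R1 / (-6).
R2 ← R2 − 6·R1.
R3 ← R3 + 12·R1.
R2 ← R2 / (-2).
R1 ← R1 − 11/6·R2.
R3 ← R3 − 2·R2.
R3 reduces to 0 = 0, so the extra equation is consistent.
Reading off the reduced rows gives x_1 = -1, x_2 = 1.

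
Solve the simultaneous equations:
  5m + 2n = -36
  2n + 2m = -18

Row-reduce the augmented matrix:
R1 ← R1 / (5).
R2 ← R2 − 2·R1.
R2 ← R2 / (6/5).
R1 ← R1 − 2/5·R2.
Reading off the reduced rows gives m = -6, n = -3.

m = -6, n = -3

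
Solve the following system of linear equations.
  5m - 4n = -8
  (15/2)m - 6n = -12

infinitely many solutions

Row-reduce:
R1 ← R1 / (5).
R2 ← R2 − 15/2·R1.
Rank is 1 with 2 unknowns, leaving n free.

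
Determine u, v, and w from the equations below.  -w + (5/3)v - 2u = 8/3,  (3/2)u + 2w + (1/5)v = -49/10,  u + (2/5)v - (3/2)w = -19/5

Row-reduce the augmented matrix:
R1 ← R1 / (-2).
R2 ← R2 − 3/2·R1.
R3 ← R3 − 1·R1.
R2 ← R2 / (29/20).
R1 ← R1 + 5/6·R2.
R3 ← R3 − 37/30·R2.
R3 ← R3 / (-533/174).
R1 ← R1 − 106/87·R3.
R2 ← R2 − 25/29·R3.
Reading off the reduced rows gives u = -3, v = -2, w = 0.

u = -3, v = -2, w = 0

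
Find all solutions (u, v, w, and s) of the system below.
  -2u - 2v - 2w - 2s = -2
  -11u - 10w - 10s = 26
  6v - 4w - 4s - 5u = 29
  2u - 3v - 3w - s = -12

no solution

Row-reduce:
R1 ← R1 / (-2).
R2 ← R2 + 11·R1.
R3 ← R3 + 5·R1.
R4 ← R4 − 2·R1.
R2 ← R2 / (11).
R1 ← R1 − 1·R2.
R3 ← R3 − 11·R2.
R4 ← R4 + 5·R2.
Swap R3 and R4.
R3 ← R3 / (-50/11).
R1 ← R1 − 10/11·R3.
R2 ← R2 − 1/11·R3.
Row 4 reduces to 0 = -3, a contradiction. The system is inconsistent.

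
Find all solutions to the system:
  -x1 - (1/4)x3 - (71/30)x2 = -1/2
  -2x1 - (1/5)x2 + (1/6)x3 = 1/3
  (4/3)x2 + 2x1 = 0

infinitely many solutions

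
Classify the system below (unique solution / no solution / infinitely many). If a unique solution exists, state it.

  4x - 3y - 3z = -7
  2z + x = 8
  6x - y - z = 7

x = 2, y = 2, z = 3

Row-reduce the augmented matrix:
R1 ← R1 / (4).
R2 ← R2 − 1·R1.
R3 ← R3 − 6·R1.
R2 ← R2 / (3/4).
R1 ← R1 + 3/4·R2.
R3 ← R3 − 7/2·R2.
R3 ← R3 / (-28/3).
R1 ← R1 − 2·R3.
R2 ← R2 − 11/3·R3.
Reading off the reduced rows gives x = 2, y = 2, z = 3.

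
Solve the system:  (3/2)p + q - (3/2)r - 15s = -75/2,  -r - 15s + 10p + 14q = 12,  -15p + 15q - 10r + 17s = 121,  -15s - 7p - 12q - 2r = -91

no solution

Row-reduce:
R1 ← R1 / (3/2).
R2 ← R2 − 10·R1.
R3 ← R3 + 15·R1.
R4 ← R4 + 7·R1.
R2 ← R2 / (22/3).
R1 ← R1 − 2/3·R2.
R3 ← R3 − 25·R2.
R4 ← R4 + 22/3·R2.
R3 ← R3 / (-1225/22).
R1 ← R1 + 20/11·R3.
R2 ← R2 − 27/22·R3.
Row 4 reduces to 0 = -4, a contradiction. The system is inconsistent.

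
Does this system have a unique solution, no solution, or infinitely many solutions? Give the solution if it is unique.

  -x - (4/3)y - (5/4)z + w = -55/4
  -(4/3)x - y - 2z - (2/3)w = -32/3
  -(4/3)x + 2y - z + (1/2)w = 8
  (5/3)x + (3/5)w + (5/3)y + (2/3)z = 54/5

x = 0, y = 6, z = 3, w = -2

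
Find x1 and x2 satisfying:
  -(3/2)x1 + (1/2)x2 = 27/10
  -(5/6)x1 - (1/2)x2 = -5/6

x1 = -4/5, x2 = 3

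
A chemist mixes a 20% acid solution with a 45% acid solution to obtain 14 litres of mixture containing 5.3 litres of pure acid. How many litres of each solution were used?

Let a = litres of solution A, b = litres of solution B.
  a + b = 14
  (1/5)a + (9/20)b = 53/10
Row-reduce the augmented matrix:
R2 ← R2 − 1/5·R1.
R2 ← R2 / (1/4).
R1 ← R1 − 1·R2.
Reading off the reduced rows gives a = 4, b = 10.

litres of solution A: 4, litres of solution B: 10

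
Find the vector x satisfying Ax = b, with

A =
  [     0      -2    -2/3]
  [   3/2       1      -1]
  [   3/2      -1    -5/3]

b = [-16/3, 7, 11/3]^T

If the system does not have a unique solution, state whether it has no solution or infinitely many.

Row-reduce:
Swap R1 and R2.
R1 ← R1 / (3/2).
R3 ← R3 − 3/2·R1.
R2 ← R2 / (-2).
R1 ← R1 − 2/3·R2.
R3 ← R3 + 2·R2.
Row 3 reduces to 0 = 2, a contradiction. The system is inconsistent.

no solution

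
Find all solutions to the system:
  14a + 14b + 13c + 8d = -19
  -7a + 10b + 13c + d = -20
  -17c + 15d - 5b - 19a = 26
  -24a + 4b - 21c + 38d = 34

Row-reduce:
R1 ← R1 / (14).
R2 ← R2 + 7·R1.
R3 ← R3 + 19·R1.
R4 ← R4 + 24·R1.
R2 ← R2 / (17).
R1 ← R1 − 1·R2.
R3 ← R3 − 14·R2.
R4 ← R4 − 28·R2.
R3 ← R3 / (-3669/238).
R1 ← R1 + 26/119·R3.
R2 ← R2 − 39/34·R3.
R4 ← R4 + 3669/119·R3.
Row 4 reduces to 0 = 1, a contradiction. The system is inconsistent.

no solution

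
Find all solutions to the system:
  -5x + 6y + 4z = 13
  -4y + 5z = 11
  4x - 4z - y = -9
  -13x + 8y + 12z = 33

Row-reduce:
R1 ← R1 / (-5).
R3 ← R3 − 4·R1.
R4 ← R4 + 13·R1.
R2 ← R2 / (-4).
R1 ← R1 + 6/5·R2.
R3 ← R3 − 19/5·R2.
R4 ← R4 + 38/5·R2.
R3 ← R3 / (79/20).
R1 ← R1 + 23/10·R3.
R2 ← R2 + 5/4·R3.
R4 ← R4 + 79/10·R3.
Row 4 reduces to 0 = 2, a contradiction. The system is inconsistent.

no solution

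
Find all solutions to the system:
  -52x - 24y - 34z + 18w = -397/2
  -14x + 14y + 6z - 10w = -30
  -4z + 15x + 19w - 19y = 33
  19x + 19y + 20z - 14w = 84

no solution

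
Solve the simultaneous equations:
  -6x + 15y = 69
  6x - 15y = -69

Row-reduce:
R1 ← R1 / (-6).
R2 ← R2 − 6·R1.
Rank is 1 with 2 unknowns, leaving y free.

infinitely many solutions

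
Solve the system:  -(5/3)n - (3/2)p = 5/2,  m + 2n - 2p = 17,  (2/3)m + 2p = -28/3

m = 1, n = 3, p = -5

Row-reduce the augmented matrix:
Swap R1 and R2.
R3 ← R3 − 2/3·R1.
R2 ← R2 / (-5/3).
R1 ← R1 − 2·R2.
R3 ← R3 + 4/3·R2.
R3 ← R3 / (68/15).
R1 ← R1 + 19/5·R3.
R2 ← R2 − 9/10·R3.
Reading off the reduced rows gives m = 1, n = 3, p = -5.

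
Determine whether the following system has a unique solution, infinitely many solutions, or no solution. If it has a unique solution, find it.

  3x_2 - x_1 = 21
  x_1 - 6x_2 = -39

x_1 = -3, x_2 = 6

Row-reduce the augmented matrix:
R1 ← R1 / (-1).
R2 ← R2 − 1·R1.
R2 ← R2 / (-3).
R1 ← R1 + 3·R2.
Reading off the reduced rows gives x_1 = -3, x_2 = 6.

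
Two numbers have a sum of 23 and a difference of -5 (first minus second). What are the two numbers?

first number: 9, second number: 14

Let x = first number, y = second number.
  x + y = 23
  x - y = -5
Row-reduce the augmented matrix:
R2 ← R2 − 1·R1.
R2 ← R2 / (-2).
R1 ← R1 − 1·R2.
Reading off the reduced rows gives x = 9, y = 14.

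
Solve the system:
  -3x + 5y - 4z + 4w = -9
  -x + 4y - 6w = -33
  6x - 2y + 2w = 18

Row-reduce:
R1 ← R1 / (-3).
R2 ← R2 + 1·R1.
R3 ← R3 − 6·R1.
R2 ← R2 / (7/3).
R1 ← R1 + 5/3·R2.
R3 ← R3 − 8·R2.
R3 ← R3 / (-88/7).
R1 ← R1 − 16/7·R3.
R2 ← R2 − 4/7·R3.
Rank is 3 with 4 unknowns, leaving w free.

infinitely many solutions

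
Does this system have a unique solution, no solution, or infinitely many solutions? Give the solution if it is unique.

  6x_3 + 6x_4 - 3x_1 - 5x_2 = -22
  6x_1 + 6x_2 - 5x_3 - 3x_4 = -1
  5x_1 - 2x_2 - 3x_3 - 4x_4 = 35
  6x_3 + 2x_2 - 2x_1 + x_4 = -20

x_1 = 0, x_2 = -4, x_3 = -1, x_4 = -6

Row-reduce the augmented matrix:
R1 ← R1 / (-3).
R2 ← R2 − 6·R1.
R3 ← R3 − 5·R1.
R4 ← R4 + 2·R1.
R2 ← R2 / (-4).
R1 ← R1 − 5/3·R2.
R3 ← R3 + 31/3·R2.
R4 ← R4 − 16/3·R2.
R3 ← R3 / (-133/12).
R1 ← R1 − 11/12·R3.
R2 ← R2 + 7/4·R3.
R4 ← R4 − 34/3·R3.
R4 ← R4 / (-1149/133).
R1 ← R1 − 43/133·R4.
R2 ← R2 − 9/19·R4.
R3 ← R3 − 207/133·R4.
Reading off the reduced rows gives x_1 = 0, x_2 = -4, x_3 = -1, x_4 = -6.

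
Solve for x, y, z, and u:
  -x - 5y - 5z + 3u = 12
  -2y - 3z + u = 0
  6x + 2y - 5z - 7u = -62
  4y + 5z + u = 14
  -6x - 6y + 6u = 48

x = 1, y = -3, z = 4, u = 6

Row-reduce the augmented matrix:
R1 ← R1 / (-1).
R3 ← R3 − 6·R1.
R5 ← R5 + 6·R1.
R2 ← R2 / (-2).
R1 ← R1 − 5·R2.
R3 ← R3 + 28·R2.
R4 ← R4 − 4·R2.
R5 ← R5 − 24·R2.
R3 ← R3 / (7).
R1 ← R1 + 5/2·R3.
R2 ← R2 − 3/2·R3.
R4 ← R4 + 1·R3.
R5 ← R5 + 6·R3.
R4 ← R4 / (18/7).
R1 ← R1 + 11/7·R4.
R2 ← R2 − 1/7·R4.
R3 ← R3 + 3/7·R4.
R5 ← R5 + 18/7·R4.
R5 reduces to 0 = 0, so the extra equation is consistent.
Reading off the reduced rows gives x = 1, y = -3, z = 4, u = 6.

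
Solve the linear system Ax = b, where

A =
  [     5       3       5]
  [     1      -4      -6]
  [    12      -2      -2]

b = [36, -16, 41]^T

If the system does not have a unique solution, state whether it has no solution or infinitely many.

no solution

Row-reduce:
R1 ← R1 / (5).
R2 ← R2 − 1·R1.
R3 ← R3 − 12·R1.
R2 ← R2 / (-23/5).
R1 ← R1 − 3/5·R2.
R3 ← R3 + 46/5·R2.
Row 3 reduces to 0 = 1, a contradiction. The system is inconsistent.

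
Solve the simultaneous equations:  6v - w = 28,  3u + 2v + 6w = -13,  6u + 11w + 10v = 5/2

no solution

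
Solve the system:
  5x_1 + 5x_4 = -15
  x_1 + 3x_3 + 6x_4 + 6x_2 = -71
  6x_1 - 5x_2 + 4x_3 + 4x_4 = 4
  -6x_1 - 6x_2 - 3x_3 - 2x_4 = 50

Row-reduce the augmented matrix:
R1 ← R1 / (5).
R2 ← R2 − 1·R1.
R3 ← R3 − 6·R1.
R4 ← R4 + 6·R1.
R2 ← R2 / (6).
R3 ← R3 + 5·R2.
R4 ← R4 + 6·R2.
R3 ← R3 / (13/2).
R2 ← R2 − 1/2·R3.
R4 ← R4 / (9).
R1 ← R1 − 1·R4.
R2 ← R2 − 2/3·R4.
R3 ← R3 − 1/3·R4.
Reading off the reduced rows gives x_1 = 1, x_2 = -6, x_3 = -4, x_4 = -4.

x_1 = 1, x_2 = -6, x_3 = -4, x_4 = -4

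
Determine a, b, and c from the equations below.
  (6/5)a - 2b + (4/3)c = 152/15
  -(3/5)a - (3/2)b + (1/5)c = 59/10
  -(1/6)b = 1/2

a = -1, b = -3, c = 4

Row-reduce the augmented matrix:
R1 ← R1 / (6/5).
R2 ← R2 + 3/5·R1.
R2 ← R2 / (-5/2).
R1 ← R1 + 5/3·R2.
R3 ← R3 + 1/6·R2.
R3 ← R3 / (-13/225).
R1 ← R1 − 8/15·R3.
R2 ← R2 + 26/75·R3.
Reading off the reduced rows gives a = -1, b = -3, c = 4.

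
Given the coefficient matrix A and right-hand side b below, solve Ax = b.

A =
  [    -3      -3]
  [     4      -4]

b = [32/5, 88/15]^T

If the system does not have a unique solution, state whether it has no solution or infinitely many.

Row-reduce the augmented matrix:
R1 ← R1 / (-3).
R2 ← R2 − 4·R1.
R2 ← R2 / (-8).
R1 ← R1 − 1·R2.
Reading off the reduced rows gives x_1 = -1/3, x_2 = -9/5.

x_1 = -1/3, x_2 = -9/5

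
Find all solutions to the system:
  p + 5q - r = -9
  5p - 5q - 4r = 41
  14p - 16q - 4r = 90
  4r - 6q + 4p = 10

no solution

Row-reduce:
R2 ← R2 − 5·R1.
R3 ← R3 − 14·R1.
R4 ← R4 − 4·R1.
R2 ← R2 / (-30).
R1 ← R1 − 5·R2.
R3 ← R3 + 86·R2.
R4 ← R4 + 26·R2.
R3 ← R3 / (107/15).
R1 ← R1 + 5/6·R3.
R2 ← R2 + 1/30·R3.
R4 ← R4 − 107/15·R3.
Row 4 reduces to 0 = 2, a contradiction. The system is inconsistent.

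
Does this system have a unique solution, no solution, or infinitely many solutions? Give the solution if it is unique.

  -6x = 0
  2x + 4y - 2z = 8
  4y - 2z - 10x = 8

infinitely many solutions

Row-reduce:
R1 ← R1 / (-6).
R2 ← R2 − 2·R1.
R3 ← R3 + 10·R1.
R2 ← R2 / (4).
R3 ← R3 − 4·R2.
Rank is 2 with 3 unknowns, leaving z free.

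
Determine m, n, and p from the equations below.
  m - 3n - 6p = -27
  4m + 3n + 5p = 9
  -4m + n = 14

Row-reduce the augmented matrix:
R2 ← R2 − 4·R1.
R3 ← R3 + 4·R1.
R2 ← R2 / (15).
R1 ← R1 + 3·R2.
R3 ← R3 + 11·R2.
R3 ← R3 / (-41/15).
R1 ← R1 + 1/5·R3.
R2 ← R2 − 29/15·R3.
Reading off the reduced rows gives m = -3, n = 2, p = 3.

m = -3, n = 2, p = 3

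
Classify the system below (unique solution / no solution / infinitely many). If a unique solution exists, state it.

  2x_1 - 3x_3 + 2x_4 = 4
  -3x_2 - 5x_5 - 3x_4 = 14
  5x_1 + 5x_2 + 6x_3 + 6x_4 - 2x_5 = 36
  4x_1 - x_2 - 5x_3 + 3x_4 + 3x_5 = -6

infinitely many solutions

Row-reduce:
R1 ← R1 / (2).
R3 ← R3 − 5·R1.
R4 ← R4 − 4·R1.
R2 ← R2 / (-3).
R3 ← R3 − 5·R2.
R4 ← R4 + 1·R2.
R3 ← R3 / (27/2).
R1 ← R1 + 3/2·R3.
R4 ← R4 − 1·R3.
R4 ← R4 / (8/27).
R1 ← R1 − 5/9·R4.
R2 ← R2 − 1·R4.
R3 ← R3 + 8/27·R4.
Rank is 4 with 5 unknowns, leaving x_5 free.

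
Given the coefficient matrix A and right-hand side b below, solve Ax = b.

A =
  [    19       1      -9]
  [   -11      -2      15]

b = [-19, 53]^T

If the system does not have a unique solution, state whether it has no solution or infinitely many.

Row-reduce:
R1 ← R1 / (19).
R2 ← R2 + 11·R1.
R2 ← R2 / (-27/19).
R1 ← R1 − 1/19·R2.
Rank is 2 with 3 unknowns, leaving x_3 free.

infinitely many solutions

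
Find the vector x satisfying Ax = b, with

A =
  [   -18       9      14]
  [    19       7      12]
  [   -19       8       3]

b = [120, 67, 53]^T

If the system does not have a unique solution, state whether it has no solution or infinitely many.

x_1 = -1, x_2 = 2, x_3 = 6

Row-reduce the augmented matrix:
R1 ← R1 / (-18).
R2 ← R2 − 19·R1.
R3 ← R3 + 19·R1.
R2 ← R2 / (33/2).
R1 ← R1 + 1/2·R2.
R3 ← R3 + 3/2·R2.
R3 ← R3 / (-925/99).
R1 ← R1 − 10/297·R3.
R2 ← R2 − 482/297·R3.
Reading off the reduced rows gives x_1 = -1, x_2 = 2, x_3 = 6.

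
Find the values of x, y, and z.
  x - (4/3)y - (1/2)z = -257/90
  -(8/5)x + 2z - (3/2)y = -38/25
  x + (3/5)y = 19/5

x = 11/5, y = 8/3, z = 3

Row-reduce the augmented matrix:
R2 ← R2 + 8/5·R1.
R3 ← R3 − 1·R1.
R2 ← R2 / (-109/30).
R1 ← R1 + 4/3·R2.
R3 ← R3 − 29/15·R2.
R3 ← R3 / (1241/1090).
R1 ← R1 + 205/218·R3.
R2 ← R2 + 36/109·R3.
Reading off the reduced rows gives x = 11/5, y = 8/3, z = 3.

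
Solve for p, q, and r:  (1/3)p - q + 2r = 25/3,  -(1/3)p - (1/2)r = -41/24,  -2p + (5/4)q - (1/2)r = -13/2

Row-reduce the augmented matrix:
R1 ← R1 / (1/3).
R2 ← R2 + 1/3·R1.
R3 ← R3 + 2·R1.
R2 ← R2 / (-1).
R1 ← R1 + 3·R2.
R3 ← R3 + 19/4·R2.
R3 ← R3 / (35/8).
R1 ← R1 − 3/2·R3.
R2 ← R2 + 3/2·R3.
Reading off the reduced rows gives p = 1, q = -5/2, r = 11/4.

p = 1, q = -5/2, r = 11/4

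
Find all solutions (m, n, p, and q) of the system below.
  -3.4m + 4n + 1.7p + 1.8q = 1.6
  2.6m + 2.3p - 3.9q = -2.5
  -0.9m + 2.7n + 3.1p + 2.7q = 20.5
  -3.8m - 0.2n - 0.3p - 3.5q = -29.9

Row-reduce the augmented matrix:
R1 ← R1 / (-17/5).
R2 ← R2 − 13/5·R1.
R3 ← R3 + 9/10·R1.
R4 ← R4 + 19/5·R1.
R2 ← R2 / (52/17).
R1 ← R1 + 20/17·R2.
R3 ← R3 − 279/170·R2.
R4 ← R4 + 397/85·R2.
R3 ← R3 / (467/650).
R1 ← R1 − 23/26·R3.
R2 ← R2 − 153/130·R3.
R4 ← R4 − 2143/650·R3.
R4 ← R4 / (-963203/37360).
R1 ← R1 + 44121/7472·R4.
R2 ← R2 + 49953/7472·R4.
R3 ← R3 − 18603/3736·R4.
Reading off the reduced rows gives m = 3, n = -1, p = 4, q = 5.

m = 3, n = -1, p = 4, q = 5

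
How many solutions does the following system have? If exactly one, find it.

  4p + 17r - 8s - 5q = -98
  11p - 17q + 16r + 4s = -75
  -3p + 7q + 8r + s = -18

infinitely many solutions

Row-reduce:
R1 ← R1 / (4).
R2 ← R2 − 11·R1.
R3 ← R3 + 3·R1.
R2 ← R2 / (-13/4).
R1 ← R1 + 5/4·R2.
R3 ← R3 − 13/4·R2.
R3 ← R3 / (-10).
R1 ← R1 − 209/13·R3.
R2 ← R2 − 123/13·R3.
Rank is 3 with 4 unknowns, leaving s free.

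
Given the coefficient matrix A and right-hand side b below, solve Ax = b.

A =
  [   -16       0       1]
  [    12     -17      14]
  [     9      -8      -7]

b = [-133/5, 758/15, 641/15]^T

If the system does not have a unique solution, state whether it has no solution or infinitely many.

x_1 = 8/5, x_2 = -8/3, x_3 = -1

Row-reduce the augmented matrix:
R1 ← R1 / (-16).
R2 ← R2 − 12·R1.
R3 ← R3 − 9·R1.
R2 ← R2 / (-17).
R3 ← R3 + 8·R2.
R3 ← R3 / (-3639/272).
R1 ← R1 + 1/16·R3.
R2 ← R2 + 59/68·R3.
Reading off the reduced rows gives x_1 = 8/5, x_2 = -8/3, x_3 = -1.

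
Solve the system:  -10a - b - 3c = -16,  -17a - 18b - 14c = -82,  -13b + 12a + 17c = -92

Row-reduce the augmented matrix:
R1 ← R1 / (-10).
R2 ← R2 + 17·R1.
R3 ← R3 − 12·R1.
R2 ← R2 / (-163/10).
R1 ← R1 − 1/10·R2.
R3 ← R3 + 71/5·R2.
R3 ← R3 / (3448/163).
R1 ← R1 − 40/163·R3.
R2 ← R2 − 89/163·R3.
Reading off the reduced rows gives a = 2, b = 5, c = -3.

a = 2, b = 5, c = -3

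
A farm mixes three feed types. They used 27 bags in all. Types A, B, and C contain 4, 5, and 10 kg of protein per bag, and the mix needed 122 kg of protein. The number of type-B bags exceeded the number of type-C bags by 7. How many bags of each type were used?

Let a = type-A bags, b = type-B bags, c = type-C bags.
  a + b + c = 27
  4a + 5b + 10c = 122
  b - c = 7
Row-reduce the augmented matrix:
R2 ← R2 − 4·R1.
R1 ← R1 − 1·R2.
R3 ← R3 − 1·R2.
R3 ← R3 / (-7).
R1 ← R1 + 5·R3.
R2 ← R2 − 6·R3.
Reading off the reduced rows gives a = 18, b = 8, c = 1.

type-A bags: 18, type-B bags: 8, type-C bags: 1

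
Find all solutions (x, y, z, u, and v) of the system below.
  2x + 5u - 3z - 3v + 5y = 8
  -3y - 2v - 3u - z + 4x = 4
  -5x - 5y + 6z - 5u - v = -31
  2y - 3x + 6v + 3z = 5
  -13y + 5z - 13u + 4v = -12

Row-reduce:
R1 ← R1 / (2).
R2 ← R2 − 4·R1.
R3 ← R3 + 5·R1.
R4 ← R4 + 3·R1.
R2 ← R2 / (-13).
R1 ← R1 − 5/2·R2.
R3 ← R3 − 15/2·R2.
R4 ← R4 − 19/2·R2.
R5 ← R5 + 13·R2.
R3 ← R3 / (18/13).
R1 ← R1 + 7/13·R3.
R2 ← R2 + 5/13·R3.
R4 ← R4 − 28/13·R3.
R4 ← R4 / (-2).
R2 ← R2 − 1·R4.
Rank is 4 with 5 unknowns, leaving v free.

infinitely many solutions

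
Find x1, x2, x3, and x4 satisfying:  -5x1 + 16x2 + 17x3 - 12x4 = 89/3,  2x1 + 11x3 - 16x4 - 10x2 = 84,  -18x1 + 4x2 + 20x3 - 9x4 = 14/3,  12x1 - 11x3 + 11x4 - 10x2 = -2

Row-reduce the augmented matrix:
R1 ← R1 / (-5).
R2 ← R2 − 2·R1.
R3 ← R3 + 18·R1.
R4 ← R4 − 12·R1.
R2 ← R2 / (-18/5).
R1 ← R1 + 16/5·R2.
R3 ← R3 + 268/5·R2.
R4 ← R4 − 142/5·R2.
R3 ← R3 / (-2756/9).
R1 ← R1 + 173/9·R3.
R2 ← R2 + 89/18·R3.
R4 ← R4 − 1532/9·R3.
R4 ← R4 / (6388/689).
R1 ← R1 + 1923/2756·R4.
R2 ← R2 − 1241/5512·R4.
R3 ← R3 + 3095/2756·R4.
Reading off the reduced rows gives x1 = 3, x2 = -4/3, x3 = 2, x4 = -8/3.

x1 = 3, x2 = -4/3, x3 = 2, x4 = -8/3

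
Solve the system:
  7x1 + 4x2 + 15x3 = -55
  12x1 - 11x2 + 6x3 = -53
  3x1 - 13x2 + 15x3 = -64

x1 = -2, x2 = 1, x3 = -3

Row-reduce the augmented matrix:
R1 ← R1 / (7).
R2 ← R2 − 12·R1.
R3 ← R3 − 3·R1.
R2 ← R2 / (-125/7).
R1 ← R1 − 4/7·R2.
R3 ← R3 + 103/7·R2.
R3 ← R3 / (3102/125).
R1 ← R1 − 189/125·R3.
R2 ← R2 − 138/125·R3.
Reading off the reduced rows gives x1 = -2, x2 = 1, x3 = -3.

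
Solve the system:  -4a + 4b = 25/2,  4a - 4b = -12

Row-reduce:
R1 ← R1 / (-4).
R2 ← R2 − 4·R1.
Row 2 reduces to 0 = 1/2, a contradiction. The system is inconsistent.

no solution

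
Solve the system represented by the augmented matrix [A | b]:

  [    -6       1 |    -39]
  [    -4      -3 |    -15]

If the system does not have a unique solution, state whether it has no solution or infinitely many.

Row-reduce the augmented matrix:
R1 ← R1 / (-6).
R2 ← R2 + 4·R1.
R2 ← R2 / (-11/3).
R1 ← R1 + 1/6·R2.
Reading off the reduced rows gives x_1 = 6, x_2 = -3.

x_1 = 6, x_2 = -3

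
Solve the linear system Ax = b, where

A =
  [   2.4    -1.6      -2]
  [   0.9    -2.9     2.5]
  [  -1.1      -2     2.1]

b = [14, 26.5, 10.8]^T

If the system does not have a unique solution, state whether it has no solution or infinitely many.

x_1 = 5, x_2 = -5, x_3 = 3

Row-reduce the augmented matrix:
R1 ← R1 / (12/5).
R2 ← R2 − 9/10·R1.
R3 ← R3 + 11/10·R1.
R2 ← R2 / (-23/10).
R1 ← R1 + 2/3·R2.
R3 ← R3 + 41/15·R2.
R3 ← R3 / (-3697/1380).
R1 ← R1 + 245/138·R3.
R2 ← R2 + 65/46·R3.
Reading off the reduced rows gives x_1 = 5, x_2 = -5, x_3 = 3.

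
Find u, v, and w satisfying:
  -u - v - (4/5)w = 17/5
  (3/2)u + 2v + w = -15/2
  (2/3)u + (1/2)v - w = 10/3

Row-reduce the augmented matrix:
R1 ← R1 / (-1).
R2 ← R2 − 3/2·R1.
R3 ← R3 − 2/3·R1.
R2 ← R2 / (1/2).
R1 ← R1 − 1·R2.
R3 ← R3 + 1/6·R2.
R3 ← R3 / (-8/5).
R1 ← R1 − 6/5·R3.
R2 ← R2 + 2/5·R3.
Reading off the reduced rows gives u = 5, v = -6, w = -3.

u = 5, v = -6, w = -3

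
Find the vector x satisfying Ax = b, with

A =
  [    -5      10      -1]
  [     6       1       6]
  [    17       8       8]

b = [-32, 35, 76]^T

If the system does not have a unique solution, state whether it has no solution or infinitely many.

x_1 = 4, x_2 = -1, x_3 = 2

Row-reduce the augmented matrix:
R1 ← R1 / (-5).
R2 ← R2 − 6·R1.
R3 ← R3 − 17·R1.
R2 ← R2 / (13).
R1 ← R1 + 2·R2.
R3 ← R3 − 42·R2.
R3 ← R3 / (-709/65).
R1 ← R1 − 61/65·R3.
R2 ← R2 − 24/65·R3.
Reading off the reduced rows gives x_1 = 4, x_2 = -1, x_3 = 2.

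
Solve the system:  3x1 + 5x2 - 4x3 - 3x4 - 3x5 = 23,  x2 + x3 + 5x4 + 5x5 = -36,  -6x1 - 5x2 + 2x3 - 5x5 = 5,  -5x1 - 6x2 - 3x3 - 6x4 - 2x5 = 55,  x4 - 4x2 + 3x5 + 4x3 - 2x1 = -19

x1 = 3, x2 = -5, x3 = -6, x4 = -3, x5 = -2

Row-reduce the augmented matrix:
R1 ← R1 / (3).
R3 ← R3 + 6·R1.
R4 ← R4 + 5·R1.
R5 ← R5 + 2·R1.
R1 ← R1 − 5/3·R2.
R3 ← R3 − 5·R2.
R4 ← R4 − 7/3·R2.
R5 ← R5 + 2/3·R2.
R3 ← R3 / (-11).
R1 ← R1 + 3·R3.
R2 ← R2 − 1·R3.
R4 ← R4 + 12·R3.
R5 ← R5 − 2·R3.
R4 ← R4 / (368/33).
R1 ← R1 + 29/33·R4.
R2 ← R2 − 24/11·R4.
R3 ← R3 − 31/11·R4.
R5 ← R5 + 109/33·R4.
R5 ← R5 / (179/46).
R1 ← R1 − 97/46·R5.
R2 ← R2 + 53/23·R5.
R3 ← R3 + 89/46·R5.
R4 ← R4 − 85/46·R5.
Reading off the reduced rows gives x1 = 3, x2 = -5, x3 = -6, x4 = -3, x5 = -2.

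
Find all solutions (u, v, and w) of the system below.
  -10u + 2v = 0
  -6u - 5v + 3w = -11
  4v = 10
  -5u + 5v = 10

Row-reduce the augmented matrix:
R1 ← R1 / (-10).
R2 ← R2 + 6·R1.
R4 ← R4 + 5·R1.
R2 ← R2 / (-31/5).
R1 ← R1 + 1/5·R2.
R3 ← R3 − 4·R2.
R4 ← R4 − 4·R2.
R3 ← R3 / (60/31).
R1 ← R1 + 3/31·R3.
R2 ← R2 + 15/31·R3.
R4 ← R4 − 60/31·R3.
R4 reduces to 0 = 0, so the extra equation is consistent.
Reading off the reduced rows gives u = 1/2, v = 5/2, w = 3/2.

u = 1/2, v = 5/2, w = 3/2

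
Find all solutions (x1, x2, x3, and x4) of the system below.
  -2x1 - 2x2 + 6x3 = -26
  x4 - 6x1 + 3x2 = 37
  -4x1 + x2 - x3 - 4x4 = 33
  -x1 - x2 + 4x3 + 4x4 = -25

Row-reduce the augmented matrix:
R1 ← R1 / (-2).
R2 ← R2 + 6·R1.
R3 ← R3 + 4·R1.
R4 ← R4 + 1·R1.
R2 ← R2 / (9).
R1 ← R1 − 1·R2.
R3 ← R3 − 5·R2.
R3 ← R3 / (-3).
R1 ← R1 + 1·R3.
R2 ← R2 + 2·R3.
R4 ← R4 − 1·R3.
R4 ← R4 / (67/27).
R1 ← R1 − 38/27·R4.
R2 ← R2 − 85/27·R4.
R3 ← R3 − 41/27·R4.
Reading off the reduced rows gives x1 = -4, x2 = 5, x3 = -4, x4 = -2.

x1 = -4, x2 = 5, x3 = -4, x4 = -2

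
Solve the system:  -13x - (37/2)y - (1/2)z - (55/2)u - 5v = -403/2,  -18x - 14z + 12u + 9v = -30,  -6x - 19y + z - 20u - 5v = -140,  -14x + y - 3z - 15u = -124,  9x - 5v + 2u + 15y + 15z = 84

Row-reduce:
R1 ← R1 / (-13).
R2 ← R2 + 18·R1.
R3 ← R3 + 6·R1.
R4 ← R4 + 14·R1.
R5 ← R5 − 9·R1.
R2 ← R2 / (333/13).
R1 ← R1 − 37/26·R2.
R3 ← R3 + 136/13·R2.
R4 ← R4 − 272/13·R2.
R5 ← R5 − 57/26·R2.
R3 ← R3 / (-1400/333).
R1 ← R1 − 7/9·R3.
R2 ← R2 + 173/333·R3.
R4 ← R4 − 2800/333·R3.
R5 ← R5 − 1753/111·R3.
Swap R4 and R5.
R4 ← R4 / (39271/1400).
R1 ← R1 − 353/200·R4.
R2 ← R2 − 463/1400·R4.
R3 ← R3 + 4377/1400·R4.
Row 5 reduces to 0 = -1, a contradiction. The system is inconsistent.

no solution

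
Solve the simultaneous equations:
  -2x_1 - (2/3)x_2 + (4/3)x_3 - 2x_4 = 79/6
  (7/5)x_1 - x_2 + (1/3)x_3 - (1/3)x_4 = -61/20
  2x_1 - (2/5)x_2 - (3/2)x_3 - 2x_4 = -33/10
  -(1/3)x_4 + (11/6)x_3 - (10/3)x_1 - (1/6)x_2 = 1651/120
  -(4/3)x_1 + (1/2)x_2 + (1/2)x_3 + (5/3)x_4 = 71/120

x_1 = -3, x_2 = 1/4, x_3 = 8/5, x_4 = -13/5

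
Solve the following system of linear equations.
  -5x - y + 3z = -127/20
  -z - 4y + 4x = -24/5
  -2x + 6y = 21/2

Row-reduce the augmented matrix:
R1 ← R1 / (-5).
R2 ← R2 − 4·R1.
R3 ← R3 + 2·R1.
R2 ← R2 / (-24/5).
R1 ← R1 − 1/5·R2.
R3 ← R3 − 32/5·R2.
R3 ← R3 / (2/3).
R1 ← R1 + 13/24·R3.
R2 ← R2 + 7/24·R3.
Reading off the reduced rows gives x = 3/4, y = 2, z = -1/5.

x = 3/4, y = 2, z = -1/5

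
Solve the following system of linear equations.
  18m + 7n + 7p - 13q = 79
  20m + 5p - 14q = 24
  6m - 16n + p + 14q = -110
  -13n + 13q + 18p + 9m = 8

Row-reduce the augmented matrix:
R1 ← R1 / (18).
R2 ← R2 − 20·R1.
R3 ← R3 − 6·R1.
R4 ← R4 − 9·R1.
R2 ← R2 / (-70/9).
R1 ← R1 − 7/18·R2.
R3 ← R3 + 55/3·R2.
R4 ← R4 + 33/2·R2.
R3 ← R3 / (73/14).
R1 ← R1 − 1/4·R3.
R2 ← R2 − 5/14·R3.
R4 ← R4 − 571/28·R3.
R4 ← R4 / (-17902/365).
R1 ← R1 + 558/365·R4.
R2 ← R2 + 453/365·R4.
R3 ← R3 − 242/73·R4.
Reading off the reduced rows gives m = -1, n = 6, p = 6, q = -1.

m = -1, n = 6, p = 6, q = -1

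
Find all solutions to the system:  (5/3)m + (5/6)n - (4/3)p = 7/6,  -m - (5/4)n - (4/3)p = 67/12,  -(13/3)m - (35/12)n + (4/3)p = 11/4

no solution

Row-reduce:
R1 ← R1 / (5/3).
R2 ← R2 + 1·R1.
R3 ← R3 + 13/3·R1.
R2 ← R2 / (-3/4).
R1 ← R1 − 1/2·R2.
R3 ← R3 + 3/4·R2.
Row 3 reduces to 0 = -1/2, a contradiction. The system is inconsistent.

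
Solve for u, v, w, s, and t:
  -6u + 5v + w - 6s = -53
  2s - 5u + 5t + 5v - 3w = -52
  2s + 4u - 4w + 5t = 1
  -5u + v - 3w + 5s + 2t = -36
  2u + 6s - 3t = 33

Row-reduce the augmented matrix:
R1 ← R1 / (-6).
R2 ← R2 + 5·R1.
R3 ← R3 − 4·R1.
R4 ← R4 + 5·R1.
R5 ← R5 − 2·R1.
R2 ← R2 / (5/6).
R1 ← R1 + 5/6·R2.
R3 ← R3 − 10/3·R2.
R4 ← R4 + 19/6·R2.
R5 ← R5 − 5/3·R2.
R3 ← R3 / (12).
R1 ← R1 + 4·R3.
R2 ← R2 + 23/5·R3.
R4 ← R4 + 92/5·R3.
R5 ← R5 − 8·R3.
R4 ← R4 / (-47/5).
R1 ← R1 + 2·R4.
R2 ← R2 + 31/10·R4.
R3 ← R3 + 5/2·R4.
R5 ← R5 − 10·R4.
R5 ← R5 / (-241/47).
R1 ← R1 − 20/47·R5.
R2 ← R2 − 171/188·R5.
R3 ← R3 + 135/188·R5.
R4 ← R4 − 10/47·R5.
Reading off the reduced rows gives u = 6, v = -1, w = 6, s = 3, t = -1.

u = 6, v = -1, w = 6, s = 3, t = -1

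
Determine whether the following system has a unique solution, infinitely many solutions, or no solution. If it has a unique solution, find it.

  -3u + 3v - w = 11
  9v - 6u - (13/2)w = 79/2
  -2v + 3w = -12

no solution

Row-reduce:
R1 ← R1 / (-3).
R2 ← R2 + 6·R1.
R2 ← R2 / (3).
R1 ← R1 + 1·R2.
R3 ← R3 + 2·R2.
Row 3 reduces to 0 = -1/3, a contradiction. The system is inconsistent.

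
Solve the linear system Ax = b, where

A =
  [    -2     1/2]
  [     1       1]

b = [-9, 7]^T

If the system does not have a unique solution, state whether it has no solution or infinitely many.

x_1 = 5, x_2 = 2

From equation 2: x_1 = 7 − x_2.
Substitute into equation 1 and solve: x_2 = 2.
Then x_1 = 5.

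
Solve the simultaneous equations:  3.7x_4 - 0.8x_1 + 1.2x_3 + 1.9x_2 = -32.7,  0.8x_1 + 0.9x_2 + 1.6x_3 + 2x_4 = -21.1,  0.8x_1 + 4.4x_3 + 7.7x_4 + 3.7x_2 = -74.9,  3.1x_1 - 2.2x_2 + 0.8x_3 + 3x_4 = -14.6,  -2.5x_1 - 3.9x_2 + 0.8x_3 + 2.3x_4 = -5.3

x_1 = 0, x_2 = -3, x_3 = -4, x_4 = -6

Row-reduce the augmented matrix:
R1 ← R1 / (-4/5).
R2 ← R2 − 4/5·R1.
R3 ← R3 − 4/5·R1.
R4 ← R4 − 31/10·R1.
R5 ← R5 + 5/2·R1.
R2 ← R2 / (14/5).
R1 ← R1 + 19/8·R2.
R3 ← R3 − 28/5·R2.
R4 ← R4 − 413/80·R2.
R5 ← R5 + 787/80·R2.
Swap R3 and R4.
R3 ← R3 / (23/80).
R1 ← R1 − 7/8·R3.
R2 ← R2 − 1·R3.
R5 ← R5 − 551/80·R3.
Swap R4 and R5.
R4 ← R4 / (-10697/70).
R1 ← R1 + 144/7·R4.
R2 ← R2 + 152/7·R4.
R3 ← R3 − 95/4·R4.
R5 reduces to 0 = 0, so the extra equation is consistent.
Reading off the reduced rows gives x_1 = 0, x_2 = -3, x_3 = -4, x_4 = -6.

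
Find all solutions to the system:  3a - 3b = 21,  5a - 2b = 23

Row-reduce the augmented matrix:
R1 ← R1 / (3).
R2 ← R2 − 5·R1.
R2 ← R2 / (3).
R1 ← R1 + 1·R2.
Reading off the reduced rows gives a = 3, b = -4.

a = 3, b = -4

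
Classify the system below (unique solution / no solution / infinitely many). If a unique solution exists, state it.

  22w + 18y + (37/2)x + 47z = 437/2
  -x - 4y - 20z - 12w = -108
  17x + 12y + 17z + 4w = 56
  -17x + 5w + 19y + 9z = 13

no solution

Row-reduce:
R1 ← R1 / (37/2).
R2 ← R2 + 1·R1.
R3 ← R3 − 17·R1.
R4 ← R4 + 17·R1.
R2 ← R2 / (-112/37).
R1 ← R1 − 36/37·R2.
R3 ← R3 + 168/37·R2.
R4 ← R4 − 1315/37·R2.
Swap R3 and R4.
R3 ← R3 / (-8557/56).
R1 ← R1 + 43/14·R3.
R2 ← R2 − 323/56·R3.
Row 4 reduces to 0 = -1/2, a contradiction. The system is inconsistent.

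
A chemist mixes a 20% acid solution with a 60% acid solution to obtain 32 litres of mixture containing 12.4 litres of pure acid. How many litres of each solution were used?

Let a = litres of solution A, b = litres of solution B.
  a + b = 32
  (1/5)a + (3/5)b = 62/5
From equation 1: a = 32 − b.
Substitute into equation 2 and solve: b = 15.
Then a = 17.

litres of solution A: 17, litres of solution B: 15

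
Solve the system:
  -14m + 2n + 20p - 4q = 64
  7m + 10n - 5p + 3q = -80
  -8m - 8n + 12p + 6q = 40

infinitely many solutions

Row-reduce:
R1 ← R1 / (-14).
R2 ← R2 − 7·R1.
R3 ← R3 + 8·R1.
R2 ← R2 / (11).
R1 ← R1 + 1/7·R2.
R3 ← R3 + 64/7·R2.
R3 ← R3 / (52/11).
R1 ← R1 + 15/11·R3.
R2 ← R2 − 5/11·R3.
Rank is 3 with 4 unknowns, leaving q free.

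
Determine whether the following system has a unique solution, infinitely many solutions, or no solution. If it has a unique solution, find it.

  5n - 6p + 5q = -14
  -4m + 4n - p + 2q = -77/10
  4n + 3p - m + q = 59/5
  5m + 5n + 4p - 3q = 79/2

m = 5/2, n = 11/5, p = 5/2, q = -2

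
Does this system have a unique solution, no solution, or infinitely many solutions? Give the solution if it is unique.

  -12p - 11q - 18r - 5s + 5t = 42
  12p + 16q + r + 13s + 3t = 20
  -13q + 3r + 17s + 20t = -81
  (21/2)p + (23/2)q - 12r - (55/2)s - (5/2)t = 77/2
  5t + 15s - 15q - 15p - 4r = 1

no solution

Row-reduce:
R1 ← R1 / (-12).
R2 ← R2 − 12·R1.
R4 ← R4 − 21/2·R1.
R5 ← R5 + 15·R1.
R2 ← R2 / (5).
R1 ← R1 − 11/12·R2.
R3 ← R3 + 13·R2.
R4 ← R4 − 15/8·R2.
R5 ← R5 + 5/4·R2.
R3 ← R3 / (-206/5).
R1 ← R1 − 277/60·R3.
R2 ← R2 + 17/5·R3.
R4 ← R4 + 171/8·R3.
R5 ← R5 − 57/4·R3.
R4 ← R4 / (-89793/1648).
R1 ← R1 − 2625/824·R4.
R2 ← R2 + 313/206·R4.
R3 ← R3 + 189/206·R4.
R5 ← R5 − 29931/824·R4.
Row 5 reduces to 0 = -4/3, a contradiction. The system is inconsistent.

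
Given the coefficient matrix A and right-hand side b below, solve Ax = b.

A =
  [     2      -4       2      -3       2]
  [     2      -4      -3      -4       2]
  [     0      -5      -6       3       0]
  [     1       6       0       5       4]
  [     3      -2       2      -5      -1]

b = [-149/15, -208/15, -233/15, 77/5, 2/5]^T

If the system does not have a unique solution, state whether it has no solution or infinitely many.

x_1 = 2, x_2 = 8/3, x_3 = 2/3, x_4 = 3/5, x_5 = -7/5

Row-reduce the augmented matrix:
R1 ← R1 / (2).
R2 ← R2 − 2·R1.
R4 ← R4 − 1·R1.
R5 ← R5 − 3·R1.
Swap R2 and R3.
R2 ← R2 / (-5).
R1 ← R1 + 2·R2.
R4 ← R4 − 8·R2.
R5 ← R5 − 4·R2.
R3 ← R3 / (-5).
R1 ← R1 − 17/5·R3.
R2 ← R2 − 6/5·R3.
R4 ← R4 + 53/5·R3.
R5 ← R5 + 29/5·R3.
R4 ← R4 / (671/50).
R1 ← R1 + 169/50·R4.
R2 ← R2 + 21/25·R4.
R3 ← R3 − 1/5·R4.
R5 ← R5 − 153/50·R4.
R5 ← R5 / (-3143/671).
R1 ← R1 − 1178/671·R5.
R2 ← R2 − 126/671·R5.
R3 ← R3 + 30/671·R5.
R4 ← R4 − 150/671·R5.
Reading off the reduced rows gives x_1 = 2, x_2 = 8/3, x_3 = 2/3, x_4 = 3/5, x_5 = -7/5.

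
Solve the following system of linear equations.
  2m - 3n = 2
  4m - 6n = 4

Row-reduce:
R1 ← R1 / (2).
R2 ← R2 − 4·R1.
Rank is 1 with 2 unknowns, leaving n free.

infinitely many solutions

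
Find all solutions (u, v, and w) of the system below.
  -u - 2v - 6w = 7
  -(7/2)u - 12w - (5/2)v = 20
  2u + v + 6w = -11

infinitely many solutions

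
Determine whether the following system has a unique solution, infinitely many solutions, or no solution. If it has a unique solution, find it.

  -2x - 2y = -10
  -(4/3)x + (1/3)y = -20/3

x = 5, y = 0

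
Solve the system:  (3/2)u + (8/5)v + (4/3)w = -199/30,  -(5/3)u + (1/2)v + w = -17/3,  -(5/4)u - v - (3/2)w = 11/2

u = 1, v = -3, w = -5/2

Row-reduce the augmented matrix:
R1 ← R1 / (3/2).
R2 ← R2 + 5/3·R1.
R3 ← R3 + 5/4·R1.
R2 ← R2 / (41/18).
R1 ← R1 − 16/15·R2.
R3 ← R3 − 1/3·R2.
R3 ← R3 / (-185/246).
R1 ← R1 + 56/205·R3.
R2 ← R2 − 134/123·R3.
Reading off the reduced rows gives u = 1, v = -3, w = -5/2.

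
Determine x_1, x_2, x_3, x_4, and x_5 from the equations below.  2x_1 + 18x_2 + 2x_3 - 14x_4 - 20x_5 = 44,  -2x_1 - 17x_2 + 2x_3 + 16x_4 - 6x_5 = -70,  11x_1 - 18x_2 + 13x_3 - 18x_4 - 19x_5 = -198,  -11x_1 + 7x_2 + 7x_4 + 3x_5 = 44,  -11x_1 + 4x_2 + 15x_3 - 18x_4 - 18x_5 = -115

x_1 = 2, x_2 = 6, x_3 = -3, x_4 = 3, x_5 = 1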